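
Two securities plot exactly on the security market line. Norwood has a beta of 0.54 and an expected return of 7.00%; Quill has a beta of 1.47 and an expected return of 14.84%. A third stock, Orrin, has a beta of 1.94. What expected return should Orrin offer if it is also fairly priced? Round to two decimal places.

18.80%

MRP (SML slope) = (14.84% − 7.00%) / (1.47 − 0.54) = 7.84% / 0.93 = 8.4301%
R_f (intercept) = 7.00% − 0.54 × 8.4301% = 2.4477%
E(R_Orrin) = R_f + β × MRP = 2.4477% + 1.94 × 8.4301% = 18.80%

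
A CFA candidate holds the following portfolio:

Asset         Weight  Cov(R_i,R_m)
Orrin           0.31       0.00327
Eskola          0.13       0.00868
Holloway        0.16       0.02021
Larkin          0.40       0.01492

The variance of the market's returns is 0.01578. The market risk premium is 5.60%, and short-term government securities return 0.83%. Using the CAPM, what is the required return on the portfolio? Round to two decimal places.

4.86%

β_Orrin = 0.00327 / 0.01578 = 0.2072
β_Eskola = 0.00868 / 0.01578 = 0.5501
β_Holloway = 0.02021 / 0.01578 = 1.2807
β_Larkin = 0.01492 / 0.01578 = 0.9455
β_P = Σ w_i β_i = 0.31×0.2072 + 0.13×0.5501 + 0.16×1.2807 + 0.40×0.9455 = 0.7189
E(R_P) = R_f + β_P × MRP = 0.83% + 0.7189 × 5.60% = 4.86%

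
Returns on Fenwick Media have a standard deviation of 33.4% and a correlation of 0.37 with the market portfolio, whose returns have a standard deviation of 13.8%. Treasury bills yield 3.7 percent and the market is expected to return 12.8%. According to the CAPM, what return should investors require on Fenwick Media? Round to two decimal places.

β = ρ × σ_i / σ_m = 0.37 × 33.4% / 13.8% = 0.8955
MRP = 12.8% − 3.7% = 9.10%
E(R) = 3.7% + 0.8955 × 9.1% = 11.85%

11.85%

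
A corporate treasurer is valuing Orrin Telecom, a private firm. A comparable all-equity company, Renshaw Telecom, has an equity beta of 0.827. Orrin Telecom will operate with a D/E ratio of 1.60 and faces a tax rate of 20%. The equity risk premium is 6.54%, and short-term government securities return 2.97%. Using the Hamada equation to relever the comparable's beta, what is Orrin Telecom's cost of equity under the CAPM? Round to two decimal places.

15.30%

β_L = β_U × [1 + (1 − t)(D/E)] = 0.827 × [1 + (1 − 0.20) × 1.60]
    = 0.827 × [1 + 0.80 × 1.60] = 0.827 × 2.2800 = 1.8856
E(R) = R_f + β_L × MRP = 2.97% + 1.8856 × 6.54% = 15.30%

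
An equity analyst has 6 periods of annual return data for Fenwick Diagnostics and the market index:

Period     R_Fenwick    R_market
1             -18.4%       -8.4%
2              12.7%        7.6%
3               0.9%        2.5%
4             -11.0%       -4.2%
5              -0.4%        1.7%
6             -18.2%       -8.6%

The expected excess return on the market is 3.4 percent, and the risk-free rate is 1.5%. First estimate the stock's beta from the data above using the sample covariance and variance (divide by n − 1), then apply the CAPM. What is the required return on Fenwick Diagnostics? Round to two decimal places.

7.87%

Mean R_i = (-18.4 + 12.7 + 0.9 − 11.0 − 0.4 − 18.2) / 6 = -5.7333%
Mean R_m = (-8.4 + 7.6 + 2.5 − 4.2 + 1.7 − 8.6) / 6 = -1.5667%
Σ(R_i − R̄_i)(R_m − R̄_m) = 401.4767  ⇒  Cov = 401.4767 / 5 = 80.2953
Σ(R_m − R̄_m)² = 214.3333  ⇒  Var(R_m) = 214.3333 / 5 = 42.8667
β = Cov / Var(R_m) = 80.2953 / 42.8667 = 1.8731
E(R) = R_f + β × MRP = 1.5% + 1.8731 × 3.4% = 7.87%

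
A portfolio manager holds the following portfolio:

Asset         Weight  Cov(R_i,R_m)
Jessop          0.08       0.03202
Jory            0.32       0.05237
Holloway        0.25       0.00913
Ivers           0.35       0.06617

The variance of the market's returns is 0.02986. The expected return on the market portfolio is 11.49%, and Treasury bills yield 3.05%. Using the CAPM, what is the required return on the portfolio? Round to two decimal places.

β_Jessop = 0.03202 / 0.02986 = 1.0723
β_Jory = 0.05237 / 0.02986 = 1.7539
β_Holloway = 0.00913 / 0.02986 = 0.3058
β_Ivers = 0.06617 / 0.02986 = 2.2160
β_P = Σ w_i β_i = 0.08×1.0723 + 0.32×1.7539 + 0.25×0.3058 + 0.35×2.2160 = 1.4991
MRP = 11.49% − 3.05% = 8.44%
E(R_P) = R_f + β_P × MRP = 3.05% + 1.4991 × 8.44% = 15.70%

15.70%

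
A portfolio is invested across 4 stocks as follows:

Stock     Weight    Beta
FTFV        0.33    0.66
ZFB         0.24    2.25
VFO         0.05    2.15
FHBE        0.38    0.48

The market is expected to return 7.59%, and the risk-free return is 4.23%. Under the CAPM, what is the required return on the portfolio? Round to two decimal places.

β_P = Σ w_i β_i = 0.33×0.66 + 0.24×2.25 + 0.05×2.15 + 0.38×0.48 = 1.0477
MRP = 7.59% − 4.23% = 3.36%
E(R_P) = R_f + β_P × MRP = 4.23% + 1.0477 × 3.36% = 7.75%

7.75%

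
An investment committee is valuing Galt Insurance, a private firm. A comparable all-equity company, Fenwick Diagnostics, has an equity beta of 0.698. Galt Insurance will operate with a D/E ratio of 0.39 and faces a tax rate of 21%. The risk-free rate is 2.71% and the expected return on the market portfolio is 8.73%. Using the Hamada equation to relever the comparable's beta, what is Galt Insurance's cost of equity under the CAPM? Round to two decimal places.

β_L = β_U × [1 + (1 − t)(D/E)] = 0.698 × [1 + (1 − 0.21) × 0.39]
    = 0.698 × [1 + 0.79 × 0.39] = 0.698 × 1.3081 = 0.9131
MRP = 8.73% − 2.71% = 6.02%
E(R) = R_f + β_L × MRP = 2.71% + 0.9131 × 6.02% = 8.21%

8.21%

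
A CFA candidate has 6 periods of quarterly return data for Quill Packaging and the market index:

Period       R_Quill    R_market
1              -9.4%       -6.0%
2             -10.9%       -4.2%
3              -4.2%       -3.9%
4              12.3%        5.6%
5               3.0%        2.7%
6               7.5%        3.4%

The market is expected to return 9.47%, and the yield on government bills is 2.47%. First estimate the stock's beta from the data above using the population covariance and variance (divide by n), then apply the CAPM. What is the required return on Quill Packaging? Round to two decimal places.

15.53%

Mean R_i = (-9.4 − 10.9 − 4.2 + 12.3 + 3.0 + 7.5) / 6 = -0.2833%
Mean R_m = (-6.0 − 4.2 − 3.9 + 5.6 + 2.7 + 3.4) / 6 = -0.4000%
Σ(R_i − R̄_i)(R_m − R̄_m) = 220.3600  ⇒  Cov = 220.3600 / 6 = 36.7267
Σ(R_m − R̄_m)² = 118.1000  ⇒  Var(R_m) = 118.1000 / 6 = 19.6833
β = Cov / Var(R_m) = 36.7267 / 19.6833 = 1.8659
MRP = 9.47% − 2.47% = 7.00%
E(R) = R_f + β × MRP = 2.47% + 1.8659 × 7.00% = 15.53%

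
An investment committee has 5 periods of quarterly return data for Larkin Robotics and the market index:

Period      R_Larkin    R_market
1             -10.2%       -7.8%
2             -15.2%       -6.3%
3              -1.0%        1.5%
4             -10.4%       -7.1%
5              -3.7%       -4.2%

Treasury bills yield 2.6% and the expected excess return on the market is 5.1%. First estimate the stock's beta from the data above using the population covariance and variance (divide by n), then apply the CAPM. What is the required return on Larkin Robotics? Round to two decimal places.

Mean R_i = (-10.2 − 15.2 − 1.0 − 10.4 − 3.7) / 5 = -8.1000%
Mean R_m = (-7.8 − 6.3 + 1.5 − 7.1 − 4.2) / 5 = -4.7800%
Σ(R_i − R̄_i)(R_m − R̄_m) = 69.6100  ⇒  Cov = 69.6100 / 5 = 13.9220
Σ(R_m − R̄_m)² = 56.5880  ⇒  Var(R_m) = 56.5880 / 5 = 11.3176
β = Cov / Var(R_m) = 13.9220 / 11.3176 = 1.2301
E(R) = R_f + β × MRP = 2.6% + 1.2301 × 5.1% = 8.87%

8.87%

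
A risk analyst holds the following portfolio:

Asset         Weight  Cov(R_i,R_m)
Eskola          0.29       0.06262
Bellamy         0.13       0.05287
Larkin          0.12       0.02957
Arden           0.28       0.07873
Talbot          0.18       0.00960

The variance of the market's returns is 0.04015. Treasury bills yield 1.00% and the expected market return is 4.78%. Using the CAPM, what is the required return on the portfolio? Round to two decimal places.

5.93%

β_Eskola = 0.06262 / 0.04015 = 1.5597
β_Bellamy = 0.05287 / 0.04015 = 1.3168
β_Larkin = 0.02957 / 0.04015 = 0.7365
β_Arden = 0.07873 / 0.04015 = 1.9609
β_Talbot = 0.00960 / 0.04015 = 0.2391
β_P = Σ w_i β_i = 0.29×1.5597 + 0.13×1.3168 + 0.12×0.7365 + 0.28×1.9609 + 0.18×0.2391 = 1.3040
MRP = 4.78% − 1.00% = 3.78%
E(R_P) = R_f + β_P × MRP = 1.00% + 1.3040 × 3.78% = 5.93%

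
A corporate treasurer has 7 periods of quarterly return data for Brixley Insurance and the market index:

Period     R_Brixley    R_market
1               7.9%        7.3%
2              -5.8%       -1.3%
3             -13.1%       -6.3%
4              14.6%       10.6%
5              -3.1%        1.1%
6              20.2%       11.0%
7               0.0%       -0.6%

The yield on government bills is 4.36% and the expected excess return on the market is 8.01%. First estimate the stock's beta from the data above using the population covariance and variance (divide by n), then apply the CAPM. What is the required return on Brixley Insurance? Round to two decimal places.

18.34%

Mean R_i = (7.9 − 5.8 − 13.1 + 14.6 − 3.1 + 20.2 + 0.0) / 7 = 2.9571%
Mean R_m = (7.3 − 1.3 − 6.3 + 10.6 + 1.1 + 11.0 − 0.6) / 7 = 3.1143%
Σ(R_i − R̄_i)(R_m − R̄_m) = 456.8243  ⇒  Cov = 456.8243 / 7 = 65.2606
Σ(R_m − R̄_m)² = 261.7086  ⇒  Var(R_m) = 261.7086 / 7 = 37.3869
β = Cov / Var(R_m) = 65.2606 / 37.3869 = 1.7455
E(R) = R_f + β × MRP = 4.36% + 1.7455 × 8.01% = 18.34%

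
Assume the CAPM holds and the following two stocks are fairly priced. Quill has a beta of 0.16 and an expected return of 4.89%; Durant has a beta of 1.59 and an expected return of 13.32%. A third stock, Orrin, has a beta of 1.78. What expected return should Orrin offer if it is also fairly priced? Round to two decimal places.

14.44%

MRP (SML slope) = (13.32% − 4.89%) / (1.59 − 0.16) = 8.43% / 1.43 = 5.8951%
R_f (intercept) = 4.89% − 0.16 × 5.8951% = 3.9468%
E(R_Orrin) = R_f + β × MRP = 3.9468% + 1.78 × 5.8951% = 14.44%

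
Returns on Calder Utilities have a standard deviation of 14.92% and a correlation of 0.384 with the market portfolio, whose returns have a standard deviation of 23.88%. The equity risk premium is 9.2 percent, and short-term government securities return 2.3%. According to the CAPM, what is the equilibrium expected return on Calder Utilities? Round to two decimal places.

β = ρ × σ_i / σ_m = 0.384 × 14.92% / 23.88% = 0.2399
E(R) = 2.3% + 0.2399 × 9.2% = 4.51%

4.51%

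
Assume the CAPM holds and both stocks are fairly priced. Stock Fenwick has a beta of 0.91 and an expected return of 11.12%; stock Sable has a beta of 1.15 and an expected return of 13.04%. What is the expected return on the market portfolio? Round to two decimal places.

Both satisfy E(R) = R_f + β·MRP, so the slope of the SML is
MRP = (13.04% − 11.12%) / (1.15 − 0.91) = 1.92% / 0.24 = 8.0000%
R_f = E(R_Fenwick) − β_Fenwick·MRP = 11.12% − 0.91 × 8.0000% = 3.8400%
E(R_m) = R_f + MRP = 3.8400% + 8.0000% = 11.84%

11.84%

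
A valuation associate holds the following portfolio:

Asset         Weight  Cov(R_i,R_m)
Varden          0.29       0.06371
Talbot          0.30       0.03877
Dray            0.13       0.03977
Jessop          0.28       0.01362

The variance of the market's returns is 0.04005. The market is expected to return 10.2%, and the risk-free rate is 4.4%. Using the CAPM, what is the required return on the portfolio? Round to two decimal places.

10.06%

β_Varden = 0.06371 / 0.04005 = 1.5908
β_Talbot = 0.03877 / 0.04005 = 0.9680
β_Dray = 0.03977 / 0.04005 = 0.9930
β_Jessop = 0.01362 / 0.04005 = 0.3401
β_P = Σ w_i β_i = 0.29×1.5908 + 0.30×0.9680 + 0.13×0.9930 + 0.28×0.3401 = 0.9761
MRP = 10.2% − 4.4% = 5.80%
E(R_P) = R_f + β_P × MRP = 4.4% + 0.9761 × 5.8% = 10.06%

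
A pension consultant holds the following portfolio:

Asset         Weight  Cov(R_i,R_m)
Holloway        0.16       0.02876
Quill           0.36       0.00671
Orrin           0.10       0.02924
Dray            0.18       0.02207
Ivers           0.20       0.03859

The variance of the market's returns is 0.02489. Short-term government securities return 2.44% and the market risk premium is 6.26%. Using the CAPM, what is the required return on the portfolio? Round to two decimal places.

7.88%

β_Holloway = 0.02876 / 0.02489 = 1.1555
β_Quill = 0.00671 / 0.02489 = 0.2696
β_Orrin = 0.02924 / 0.02489 = 1.1748
β_Dray = 0.02207 / 0.02489 = 0.8867
β_Ivers = 0.03859 / 0.02489 = 1.5504
β_P = Σ w_i β_i = 0.16×1.1555 + 0.36×0.2696 + 0.10×1.1748 + 0.18×0.8867 + 0.20×1.5504 = 0.8691
E(R_P) = R_f + β_P × MRP = 2.44% + 0.8691 × 6.26% = 7.88%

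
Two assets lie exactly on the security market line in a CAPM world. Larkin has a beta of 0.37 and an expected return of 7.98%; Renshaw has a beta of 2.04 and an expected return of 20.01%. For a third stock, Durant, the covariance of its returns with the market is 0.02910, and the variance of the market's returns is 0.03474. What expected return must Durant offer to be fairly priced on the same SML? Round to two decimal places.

MRP = (20.01% − 7.98%) / (2.04 − 0.37) = 7.2036%
R_f = 7.98% − 0.37 × 7.2036% = 5.3147%
β_Durant = Cov / Var(R_m) = 0.02910 / 0.03474 = 0.8377
E(R_Durant) = R_f + β × MRP = 5.3147% + 0.8377 × 7.2036% = 11.35%

11.35%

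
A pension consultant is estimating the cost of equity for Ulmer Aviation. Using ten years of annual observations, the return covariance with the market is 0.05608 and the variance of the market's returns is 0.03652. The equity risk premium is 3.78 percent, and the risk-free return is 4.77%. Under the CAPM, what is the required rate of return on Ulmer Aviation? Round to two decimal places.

10.57%

β = Cov(R_i, R_m) / Var(R_m) = 0.05608 / 0.03652 = 1.5356
E(R) = R_f + β × MRP = 4.77% + 1.5356 × 3.78% = 10.57%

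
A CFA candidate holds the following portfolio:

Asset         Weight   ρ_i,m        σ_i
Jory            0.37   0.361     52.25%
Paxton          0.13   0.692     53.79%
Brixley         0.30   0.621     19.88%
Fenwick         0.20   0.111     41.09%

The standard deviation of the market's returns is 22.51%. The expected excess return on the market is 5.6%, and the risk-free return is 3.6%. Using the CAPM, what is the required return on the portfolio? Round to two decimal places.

β_Jory = 0.361 × 52.25% / 22.51% = 0.8379
β_Paxton = 0.692 × 53.79% / 22.51% = 1.6536
β_Brixley = 0.621 × 19.88% / 22.51% = 0.5484
β_Fenwick = 0.111 × 41.09% / 22.51% = 0.2026
β_P = Σ w_i β_i = 0.37×0.8379 + 0.13×1.6536 + 0.30×0.5484 + 0.20×0.2026 = 0.7300
E(R_P) = R_f + β_P × MRP = 3.6% + 0.7300 × 5.6% = 7.69%

7.69%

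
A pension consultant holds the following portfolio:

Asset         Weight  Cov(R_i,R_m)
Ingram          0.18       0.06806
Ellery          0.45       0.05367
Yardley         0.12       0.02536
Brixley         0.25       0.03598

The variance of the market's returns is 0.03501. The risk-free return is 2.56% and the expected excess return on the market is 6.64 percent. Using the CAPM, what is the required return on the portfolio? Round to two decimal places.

11.75%

β_Ingram = 0.06806 / 0.03501 = 1.9440
β_Ellery = 0.05367 / 0.03501 = 1.5330
β_Yardley = 0.02536 / 0.03501 = 0.7244
β_Brixley = 0.03598 / 0.03501 = 1.0277
β_P = Σ w_i β_i = 0.18×1.9440 + 0.45×1.5330 + 0.12×0.7244 + 0.25×1.0277 = 1.3836
E(R_P) = R_f + β_P × MRP = 2.56% + 1.3836 × 6.64% = 11.75%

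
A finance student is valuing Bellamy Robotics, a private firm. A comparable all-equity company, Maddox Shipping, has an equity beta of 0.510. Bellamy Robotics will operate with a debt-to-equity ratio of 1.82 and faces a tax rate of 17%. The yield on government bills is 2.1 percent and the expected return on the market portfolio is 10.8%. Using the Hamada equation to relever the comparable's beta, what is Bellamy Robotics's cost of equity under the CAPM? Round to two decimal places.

β_L = β_U × [1 + (1 − t)(D/E)] = 0.510 × [1 + (1 − 0.17) × 1.82]
    = 0.510 × [1 + 0.83 × 1.82] = 0.510 × 2.5106 = 1.2804
MRP = 10.8% − 2.1% = 8.70%
E(R) = R_f + β_L × MRP = 2.1% + 1.2804 × 8.7% = 13.24%

13.24%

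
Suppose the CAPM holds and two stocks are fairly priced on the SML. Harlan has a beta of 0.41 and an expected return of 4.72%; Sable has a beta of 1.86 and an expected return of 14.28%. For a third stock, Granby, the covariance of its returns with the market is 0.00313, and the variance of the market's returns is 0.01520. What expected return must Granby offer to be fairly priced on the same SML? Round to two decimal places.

MRP = (14.28% − 4.72%) / (1.86 − 0.41) = 6.5931%
R_f = 4.72% − 0.41 × 6.5931% = 2.0168%
β_Granby = Cov / Var(R_m) = 0.00313 / 0.01520 = 0.2059
E(R_Granby) = R_f + β × MRP = 2.0168% + 0.2059 × 6.5931% = 3.37%

3.37%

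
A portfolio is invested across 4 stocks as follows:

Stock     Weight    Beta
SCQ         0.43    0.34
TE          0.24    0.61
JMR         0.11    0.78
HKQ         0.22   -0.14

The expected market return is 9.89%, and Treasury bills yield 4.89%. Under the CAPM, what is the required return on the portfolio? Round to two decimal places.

6.63%

β_P = Σ w_i β_i = 0.43×0.34 + 0.24×0.61 + 0.11×0.78 + 0.22×-0.14 = 0.3476
MRP = 9.89% − 4.89% = 5.00%
E(R_P) = R_f + β_P × MRP = 4.89% + 0.3476 × 5.00% = 6.63%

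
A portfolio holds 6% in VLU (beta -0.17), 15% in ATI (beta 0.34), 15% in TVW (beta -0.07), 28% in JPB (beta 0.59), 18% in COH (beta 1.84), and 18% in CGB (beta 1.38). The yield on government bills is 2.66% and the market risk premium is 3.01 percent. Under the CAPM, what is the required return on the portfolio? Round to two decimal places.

4.99%

β_P = Σ w_i β_i = 0.06×-0.17 + 0.15×0.34 + 0.15×-0.07 + 0.28×0.59 + 0.18×1.84 + 0.18×1.38 = 0.7751
E(R_P) = R_f + β_P × MRP = 2.66% + 0.7751 × 3.01% = 4.99%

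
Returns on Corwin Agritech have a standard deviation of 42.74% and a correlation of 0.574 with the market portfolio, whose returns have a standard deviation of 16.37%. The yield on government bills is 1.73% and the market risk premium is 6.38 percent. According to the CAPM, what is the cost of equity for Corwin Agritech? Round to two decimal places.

β = ρ × σ_i / σ_m = 0.574 × 42.74% / 16.37% = 1.4986
E(R) = 1.73% + 1.4986 × 6.38% = 11.29%

11.29%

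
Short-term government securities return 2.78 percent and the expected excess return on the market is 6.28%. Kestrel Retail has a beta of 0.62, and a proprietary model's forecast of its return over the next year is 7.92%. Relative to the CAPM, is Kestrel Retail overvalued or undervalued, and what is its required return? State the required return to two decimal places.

Undervalued; required return 6.67%

Required return = R_f + β·MRP = 2.78% + 0.62 × 6.28% = 6.67%
Forecast 7.92% > required 6.67% → the stock plots above the SML → undervalued.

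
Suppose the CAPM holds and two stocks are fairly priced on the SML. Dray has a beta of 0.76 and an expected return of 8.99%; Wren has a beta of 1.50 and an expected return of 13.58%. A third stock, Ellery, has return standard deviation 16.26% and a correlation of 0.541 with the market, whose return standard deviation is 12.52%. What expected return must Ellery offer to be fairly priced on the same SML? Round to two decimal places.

MRP = (13.58% − 8.99%) / (1.50 − 0.76) = 6.2027%
R_f = 8.99% − 0.76 × 6.2027% = 4.2759%
β_Ellery = ρ·σ_i/σ_m = 0.541 × 16.26 / 12.52 = 0.7026
E(R_Ellery) = R_f + β × MRP = 4.2759% + 0.7026 × 6.2027% = 8.63%

8.63%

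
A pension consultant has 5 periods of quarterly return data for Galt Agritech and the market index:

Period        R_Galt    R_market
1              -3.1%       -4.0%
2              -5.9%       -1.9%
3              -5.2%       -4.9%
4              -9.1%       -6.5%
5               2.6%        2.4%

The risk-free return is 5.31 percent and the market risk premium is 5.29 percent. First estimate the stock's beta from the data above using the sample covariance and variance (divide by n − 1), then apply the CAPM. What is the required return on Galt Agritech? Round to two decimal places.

11.22%

Mean R_i = (-3.1 − 5.9 − 5.2 − 9.1 + 2.6) / 5 = -4.1400%
Mean R_m = (-4.0 − 1.9 − 4.9 − 6.5 + 2.4) / 5 = -2.9800%
Σ(R_i − R̄_i)(R_m − R̄_m) = 52.7940  ⇒  Cov = 52.7940 / 4 = 13.1985
Σ(R_m − R̄_m)² = 47.2280  ⇒  Var(R_m) = 47.2280 / 4 = 11.8070
β = Cov / Var(R_m) = 13.1985 / 11.8070 = 1.1179
E(R) = R_f + β × MRP = 5.31% + 1.1179 × 5.29% = 11.22%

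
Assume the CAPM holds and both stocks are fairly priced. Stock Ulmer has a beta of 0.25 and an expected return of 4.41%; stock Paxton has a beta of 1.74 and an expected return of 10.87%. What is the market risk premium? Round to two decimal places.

Both satisfy E(R) = R_f + β·MRP, so the slope of the SML is
MRP = (10.87% − 4.41%) / (1.74 − 0.25) = 6.46% / 1.49 = 4.3356%

4.34%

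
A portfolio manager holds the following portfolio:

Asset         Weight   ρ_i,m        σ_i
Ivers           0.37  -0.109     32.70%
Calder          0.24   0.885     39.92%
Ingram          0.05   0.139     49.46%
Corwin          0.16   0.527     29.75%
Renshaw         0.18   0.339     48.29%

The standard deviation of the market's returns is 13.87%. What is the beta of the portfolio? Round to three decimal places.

β_Ivers = -0.109 × 32.70% / 13.87% = -0.2570
β_Calder = 0.885 × 39.92% / 13.87% = 2.5472
β_Ingram = 0.139 × 49.46% / 13.87% = 0.4957
β_Corwin = 0.527 × 29.75% / 13.87% = 1.1304
β_Renshaw = 0.339 × 48.29% / 13.87% = 1.1803
β_P = Σ w_i β_i = 0.37×-0.2570 + 0.24×2.5472 + 0.05×0.4957 + 0.16×1.1304 + 0.18×1.1803 = 0.9343

0.934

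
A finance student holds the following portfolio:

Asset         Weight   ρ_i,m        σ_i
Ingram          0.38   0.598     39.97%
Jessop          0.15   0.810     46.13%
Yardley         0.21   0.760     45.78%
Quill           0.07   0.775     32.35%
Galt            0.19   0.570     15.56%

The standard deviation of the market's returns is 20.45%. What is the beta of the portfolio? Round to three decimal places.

1.244

β_Ingram = 0.598 × 39.97% / 20.45% = 1.1688
β_Jessop = 0.810 × 46.13% / 20.45% = 1.8272
β_Yardley = 0.760 × 45.78% / 20.45% = 1.7014
β_Quill = 0.775 × 32.35% / 20.45% = 1.2260
β_Galt = 0.570 × 15.56% / 20.45% = 0.4337
β_P = Σ w_i β_i = 0.38×1.1688 + 0.15×1.8272 + 0.21×1.7014 + 0.07×1.2260 + 0.19×0.4337 = 1.2437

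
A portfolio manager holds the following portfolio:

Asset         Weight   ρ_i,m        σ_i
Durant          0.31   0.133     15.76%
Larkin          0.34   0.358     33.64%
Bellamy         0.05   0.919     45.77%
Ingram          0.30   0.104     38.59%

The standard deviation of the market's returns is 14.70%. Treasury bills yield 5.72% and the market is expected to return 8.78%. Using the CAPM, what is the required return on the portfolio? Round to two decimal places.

7.40%

β_Durant = 0.133 × 15.76% / 14.70% = 0.1426
β_Larkin = 0.358 × 33.64% / 14.70% = 0.8193
β_Bellamy = 0.919 × 45.77% / 14.70% = 2.8614
β_Ingram = 0.104 × 38.59% / 14.70% = 0.2730
β_P = Σ w_i β_i = 0.31×0.1426 + 0.34×0.8193 + 0.05×2.8614 + 0.30×0.2730 = 0.5477
MRP = 8.78% − 5.72% = 3.06%
E(R_P) = R_f + β_P × MRP = 5.72% + 0.5477 × 3.06% = 7.40%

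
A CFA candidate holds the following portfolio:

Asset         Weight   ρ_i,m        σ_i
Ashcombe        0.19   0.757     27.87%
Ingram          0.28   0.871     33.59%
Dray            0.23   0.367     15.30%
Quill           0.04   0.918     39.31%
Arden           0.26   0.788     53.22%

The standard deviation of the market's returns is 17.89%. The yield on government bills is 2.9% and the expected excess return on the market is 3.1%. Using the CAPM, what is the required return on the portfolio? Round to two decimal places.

7.38%

β_Ashcombe = 0.757 × 27.87% / 17.89% = 1.1793
β_Ingram = 0.871 × 33.59% / 17.89% = 1.6354
β_Dray = 0.367 × 15.30% / 17.89% = 0.3139
β_Quill = 0.918 × 39.31% / 17.89% = 2.0171
β_Arden = 0.788 × 53.22% / 17.89% = 2.3442
β_P = Σ w_i β_i = 0.19×1.1793 + 0.28×1.6354 + 0.23×0.3139 + 0.04×2.0171 + 0.26×2.3442 = 1.4444
E(R_P) = R_f + β_P × MRP = 2.9% + 1.4444 × 3.1% = 7.38%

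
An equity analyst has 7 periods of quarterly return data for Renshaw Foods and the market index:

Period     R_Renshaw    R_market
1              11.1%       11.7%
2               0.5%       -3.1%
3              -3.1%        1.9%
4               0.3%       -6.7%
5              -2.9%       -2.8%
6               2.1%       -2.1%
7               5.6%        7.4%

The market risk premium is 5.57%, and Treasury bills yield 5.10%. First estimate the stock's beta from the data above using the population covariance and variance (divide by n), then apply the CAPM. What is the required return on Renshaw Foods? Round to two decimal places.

Mean R_i = (11.1 + 0.5 − 3.1 + 0.3 − 2.9 + 2.1 + 5.6) / 7 = 1.9429%
Mean R_m = (11.7 − 3.1 + 1.9 − 6.7 − 2.8 − 2.1 + 7.4) / 7 = 0.9000%
Σ(R_i − R̄_i)(R_m − R̄_m) = 153.3300  ⇒  Cov = 153.3300 / 7 = 21.9043
Σ(R_m − R̄_m)² = 256.3400  ⇒  Var(R_m) = 256.3400 / 7 = 36.6200
β = Cov / Var(R_m) = 21.9043 / 36.6200 = 0.5982
E(R) = R_f + β × MRP = 5.10% + 0.5982 × 5.57% = 8.43%

8.43%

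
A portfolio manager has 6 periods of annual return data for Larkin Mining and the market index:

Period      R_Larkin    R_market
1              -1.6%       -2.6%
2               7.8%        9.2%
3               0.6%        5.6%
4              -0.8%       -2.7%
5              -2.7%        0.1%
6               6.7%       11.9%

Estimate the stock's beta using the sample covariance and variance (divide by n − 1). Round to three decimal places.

0.643

Mean R_i = (-1.6 + 7.8 + 0.6 − 0.8 − 2.7 + 6.7) / 6 = 1.6667%
Mean R_m = (-2.6 + 9.2 + 5.6 − 2.7 + 0.1 + 11.9) / 6 = 3.5833%
Σ(R_i − R̄_i)(R_m − R̄_m) = 125.0667  ⇒  Cov = 125.0667 / 5 = 25.0133
Σ(R_m − R̄_m)² = 194.6283  ⇒  Var(R_m) = 194.6283 / 5 = 38.9257
β = Cov / Var(R_m) = 25.0133 / 38.9257 = 0.6426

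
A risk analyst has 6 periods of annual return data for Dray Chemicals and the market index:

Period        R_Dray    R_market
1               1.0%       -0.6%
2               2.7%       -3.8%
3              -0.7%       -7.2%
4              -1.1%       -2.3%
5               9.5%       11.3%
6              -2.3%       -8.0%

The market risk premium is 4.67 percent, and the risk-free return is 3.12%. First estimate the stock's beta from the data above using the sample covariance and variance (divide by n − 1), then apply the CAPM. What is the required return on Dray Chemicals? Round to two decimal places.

Mean R_i = (1.0 + 2.7 − 0.7 − 1.1 + 9.5 − 2.3) / 6 = 1.5167%
Mean R_m = (-0.6 − 3.8 − 7.2 − 2.3 + 11.3 − 8.0) / 6 = -1.7667%
Σ(R_i − R̄_i)(R_m − R̄_m) = 138.5367  ⇒  Cov = 138.5367 / 5 = 27.7073
Σ(R_m − R̄_m)² = 244.8933  ⇒  Var(R_m) = 244.8933 / 5 = 48.9787
β = Cov / Var(R_m) = 27.7073 / 48.9787 = 0.5657
E(R) = R_f + β × MRP = 3.12% + 0.5657 × 4.67% = 5.76%

5.76%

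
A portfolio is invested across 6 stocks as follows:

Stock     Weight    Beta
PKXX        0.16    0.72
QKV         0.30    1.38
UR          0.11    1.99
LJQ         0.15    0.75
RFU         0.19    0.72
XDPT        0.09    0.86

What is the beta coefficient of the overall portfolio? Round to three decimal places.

β_P = Σ w_i β_i = 0.16×0.72 + 0.30×1.38 + 0.11×1.99 + 0.15×0.75 + 0.19×0.72 + 0.09×0.86 = 1.0748

1.075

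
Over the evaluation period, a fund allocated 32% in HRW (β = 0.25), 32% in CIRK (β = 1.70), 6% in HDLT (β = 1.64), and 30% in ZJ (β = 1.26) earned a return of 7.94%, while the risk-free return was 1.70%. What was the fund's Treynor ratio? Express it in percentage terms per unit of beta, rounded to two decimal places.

β_P = 0.32×0.25 + 0.32×1.70 + 0.06×1.64 + 0.30×1.26 = 1.1004
Treynor = (R_P − R_f) / β_P = (7.94% − 1.70%) / 1.1004 = 6.24% / 1.1004 = 5.67%

5.67%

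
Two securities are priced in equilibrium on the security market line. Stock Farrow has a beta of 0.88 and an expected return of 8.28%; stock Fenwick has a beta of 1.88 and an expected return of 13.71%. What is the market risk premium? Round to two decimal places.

Both satisfy E(R) = R_f + β·MRP, so the slope of the SML is
MRP = (13.71% − 8.28%) / (1.88 − 0.88) = 5.43% / 1.00 = 5.4300%

5.43%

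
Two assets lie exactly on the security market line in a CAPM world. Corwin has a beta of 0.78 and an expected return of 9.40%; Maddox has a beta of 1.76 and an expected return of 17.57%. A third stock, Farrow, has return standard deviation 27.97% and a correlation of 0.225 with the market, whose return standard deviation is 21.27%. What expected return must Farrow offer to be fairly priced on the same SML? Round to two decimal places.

5.36%

MRP = (17.57% − 9.40%) / (1.76 − 0.78) = 8.3367%
R_f = 9.40% − 0.78 × 8.3367% = 2.8974%
β_Farrow = ρ·σ_i/σ_m = 0.225 × 27.97 / 21.27 = 0.2959
E(R_Farrow) = R_f + β × MRP = 2.8974% + 0.2959 × 8.3367% = 5.36%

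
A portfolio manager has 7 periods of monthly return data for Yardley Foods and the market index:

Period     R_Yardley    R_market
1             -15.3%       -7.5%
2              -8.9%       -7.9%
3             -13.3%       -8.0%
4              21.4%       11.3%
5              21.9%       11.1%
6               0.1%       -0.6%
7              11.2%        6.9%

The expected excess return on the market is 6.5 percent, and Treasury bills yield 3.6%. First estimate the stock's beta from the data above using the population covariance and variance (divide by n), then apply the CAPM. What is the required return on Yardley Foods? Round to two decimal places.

15.04%

Mean R_i = (-15.3 − 8.9 − 13.3 + 21.4 + 21.9 + 0.1 + 11.2) / 7 = 2.4429%
Mean R_m = (-7.5 − 7.9 − 8.0 + 11.3 + 11.1 − 0.6 + 6.9) / 7 = 0.7571%
Σ(R_i − R̄_i)(R_m − R̄_m) = 840.6429  ⇒  Cov = 840.6429 / 7 = 120.0918
Σ(R_m − R̄_m)² = 477.5171  ⇒  Var(R_m) = 477.5171 / 7 = 68.2167
β = Cov / Var(R_m) = 120.0918 / 68.2167 = 1.7604
E(R) = R_f + β × MRP = 3.6% + 1.7604 × 6.5% = 15.04%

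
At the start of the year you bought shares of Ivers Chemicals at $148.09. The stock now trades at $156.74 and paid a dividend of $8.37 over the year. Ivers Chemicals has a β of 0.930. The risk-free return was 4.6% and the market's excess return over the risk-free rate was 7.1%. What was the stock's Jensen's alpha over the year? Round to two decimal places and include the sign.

Realised HPR = (P1 + D1 − P0) / P0 = (156.74 + 8.37 − 148.09) / 148.09 = 17.02 / 148.09 = 11.4930%
CAPM required = R_f + β·MRP = 4.6% + 0.930 × 7.1% = 11.2030%
α = realised − required = 11.4930% − 11.2030% = +0.29%

+0.29%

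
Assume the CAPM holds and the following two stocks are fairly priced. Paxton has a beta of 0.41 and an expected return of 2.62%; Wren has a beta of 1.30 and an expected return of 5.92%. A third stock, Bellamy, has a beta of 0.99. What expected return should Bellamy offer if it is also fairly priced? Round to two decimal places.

MRP (SML slope) = (5.92% − 2.62%) / (1.30 − 0.41) = 3.30% / 0.89 = 3.7079%
R_f (intercept) = 2.62% − 0.41 × 3.7079% = 1.0998%
E(R_Bellamy) = R_f + β × MRP = 1.0998% + 0.99 × 3.7079% = 4.77%

4.77%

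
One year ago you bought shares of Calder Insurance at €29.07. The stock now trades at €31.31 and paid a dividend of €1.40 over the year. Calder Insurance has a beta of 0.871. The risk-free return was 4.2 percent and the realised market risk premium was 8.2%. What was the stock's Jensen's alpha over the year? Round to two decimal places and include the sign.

Realised HPR = (P1 + D1 − P0) / P0 = (31.31 + 1.40 − 29.07) / 29.07 = 3.64 / 29.07 = 12.5215%
CAPM required = R_f + β·MRP = 4.2% + 0.871 × 8.2% = 11.3422%
α = realised − required = 12.5215% − 11.3422% = +1.18%

+1.18%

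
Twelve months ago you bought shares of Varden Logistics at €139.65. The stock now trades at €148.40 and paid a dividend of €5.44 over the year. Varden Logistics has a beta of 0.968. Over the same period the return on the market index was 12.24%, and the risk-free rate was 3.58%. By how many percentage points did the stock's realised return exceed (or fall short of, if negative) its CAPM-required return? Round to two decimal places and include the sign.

Realised HPR = (P1 + D1 − P0) / P0 = (148.40 + 5.44 − 139.65) / 139.65 = 14.19 / 139.65 = 10.1611%
MRP = 12.24% − 3.58% = 8.66%
CAPM required = R_f + β·MRP = 3.58% + 0.968 × 8.66% = 11.96288%
α = realised − required = 10.1611% − 11.96288% = -1.80%

-1.80%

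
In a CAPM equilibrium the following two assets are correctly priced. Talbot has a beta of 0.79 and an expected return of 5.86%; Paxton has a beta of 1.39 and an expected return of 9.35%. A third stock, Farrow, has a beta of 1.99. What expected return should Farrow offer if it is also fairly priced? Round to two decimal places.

12.84%

MRP (SML slope) = (9.35% − 5.86%) / (1.39 − 0.79) = 3.49% / 0.60 = 5.8167%
R_f (intercept) = 5.86% − 0.79 × 5.8167% = 1.2648%
E(R_Farrow) = R_f + β × MRP = 1.2648% + 1.99 × 5.8167% = 12.84%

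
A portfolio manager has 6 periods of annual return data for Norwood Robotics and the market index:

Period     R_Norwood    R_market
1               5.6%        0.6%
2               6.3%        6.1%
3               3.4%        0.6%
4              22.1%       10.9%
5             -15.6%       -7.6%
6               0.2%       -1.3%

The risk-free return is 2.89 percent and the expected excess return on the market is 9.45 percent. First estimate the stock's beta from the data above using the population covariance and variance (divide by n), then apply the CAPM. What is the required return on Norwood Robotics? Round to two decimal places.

20.17%

Mean R_i = (5.6 + 6.3 + 3.4 + 22.1 − 15.6 + 0.2) / 6 = 3.6667%
Mean R_m = (0.6 + 6.1 + 0.6 + 10.9 − 7.6 − 1.3) / 6 = 1.5500%
Σ(R_i − R̄_i)(R_m − R̄_m) = 368.9200  ⇒  Cov = 368.9200 / 6 = 61.4867
Σ(R_m − R̄_m)² = 201.7750  ⇒  Var(R_m) = 201.7750 / 6 = 33.6292
β = Cov / Var(R_m) = 61.4867 / 33.6292 = 1.8284
E(R) = R_f + β × MRP = 2.89% + 1.8284 × 9.45% = 20.17%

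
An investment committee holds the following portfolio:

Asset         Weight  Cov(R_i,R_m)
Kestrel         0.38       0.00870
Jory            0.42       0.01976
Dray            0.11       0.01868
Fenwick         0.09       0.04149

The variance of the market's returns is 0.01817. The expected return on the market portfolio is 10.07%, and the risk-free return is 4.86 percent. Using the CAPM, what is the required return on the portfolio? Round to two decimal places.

β_Kestrel = 0.00870 / 0.01817 = 0.4788
β_Jory = 0.01976 / 0.01817 = 1.0875
β_Dray = 0.01868 / 0.01817 = 1.0281
β_Fenwick = 0.04149 / 0.01817 = 2.2834
β_P = Σ w_i β_i = 0.38×0.4788 + 0.42×1.0875 + 0.11×1.0281 + 0.09×2.2834 = 0.9573
MRP = 10.07% − 4.86% = 5.21%
E(R_P) = R_f + β_P × MRP = 4.86% + 0.9573 × 5.21% = 9.85%

9.85%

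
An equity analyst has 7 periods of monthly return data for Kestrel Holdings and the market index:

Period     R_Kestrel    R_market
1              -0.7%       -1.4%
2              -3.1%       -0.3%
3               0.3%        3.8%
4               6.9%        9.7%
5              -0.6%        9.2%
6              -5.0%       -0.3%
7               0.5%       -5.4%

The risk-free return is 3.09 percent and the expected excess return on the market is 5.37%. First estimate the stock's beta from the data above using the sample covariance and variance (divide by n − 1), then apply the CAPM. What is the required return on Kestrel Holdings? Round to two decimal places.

Mean R_i = (-0.7 − 3.1 + 0.3 + 6.9 − 0.6 − 5.0 + 0.5) / 7 = -0.2429%
Mean R_m = (-1.4 − 0.3 + 3.8 + 9.7 + 9.2 − 0.3 − 5.4) / 7 = 2.1857%
Σ(R_i − R̄_i)(R_m − R̄_m) = 66.9757  ⇒  Cov = 66.9757 / 6 = 11.1626
Σ(R_m − R̄_m)² = 191.0286  ⇒  Var(R_m) = 191.0286 / 6 = 31.8381
β = Cov / Var(R_m) = 11.1626 / 31.8381 = 0.3506
E(R) = R_f + β × MRP = 3.09% + 0.3506 × 5.37% = 4.97%

4.97%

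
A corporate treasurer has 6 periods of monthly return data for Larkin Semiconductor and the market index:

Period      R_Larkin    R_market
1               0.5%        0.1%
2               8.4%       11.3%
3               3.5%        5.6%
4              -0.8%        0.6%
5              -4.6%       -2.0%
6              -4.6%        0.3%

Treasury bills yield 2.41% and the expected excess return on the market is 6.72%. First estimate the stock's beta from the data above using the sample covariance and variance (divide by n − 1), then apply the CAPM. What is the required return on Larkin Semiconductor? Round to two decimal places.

Mean R_i = (0.5 + 8.4 + 3.5 − 0.8 − 4.6 − 4.6) / 6 = 0.4000%
Mean R_m = (0.1 + 11.3 + 5.6 + 0.6 − 2.0 + 0.3) / 6 = 2.6500%
Σ(R_i − R̄_i)(R_m − R̄_m) = 115.5500  ⇒  Cov = 115.5500 / 5 = 23.1100
Σ(R_m − R̄_m)² = 121.3750  ⇒  Var(R_m) = 121.3750 / 5 = 24.2750
β = Cov / Var(R_m) = 23.1100 / 24.2750 = 0.9520
E(R) = R_f + β × MRP = 2.41% + 0.9520 × 6.72% = 8.81%

8.81%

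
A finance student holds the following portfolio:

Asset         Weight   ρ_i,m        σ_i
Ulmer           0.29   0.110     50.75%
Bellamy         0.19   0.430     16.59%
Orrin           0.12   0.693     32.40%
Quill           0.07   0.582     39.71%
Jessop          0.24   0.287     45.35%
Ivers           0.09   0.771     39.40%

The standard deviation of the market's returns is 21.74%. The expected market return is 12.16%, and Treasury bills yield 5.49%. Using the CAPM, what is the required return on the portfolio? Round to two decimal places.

β_Ulmer = 0.110 × 50.75% / 21.74% = 0.2568
β_Bellamy = 0.430 × 16.59% / 21.74% = 0.3281
β_Orrin = 0.693 × 32.40% / 21.74% = 1.0328
β_Quill = 0.582 × 39.71% / 21.74% = 1.0631
β_Jessop = 0.287 × 45.35% / 21.74% = 0.5987
β_Ivers = 0.771 × 39.40% / 21.74% = 1.3973
β_P = Σ w_i β_i = 0.29×0.2568 + 0.19×0.3281 + 0.12×1.0328 + 0.07×1.0631 + 0.24×0.5987 + 0.09×1.3973 = 0.6046
MRP = 12.16% − 5.49% = 6.67%
E(R_P) = R_f + β_P × MRP = 5.49% + 0.6046 × 6.67% = 9.52%

9.52%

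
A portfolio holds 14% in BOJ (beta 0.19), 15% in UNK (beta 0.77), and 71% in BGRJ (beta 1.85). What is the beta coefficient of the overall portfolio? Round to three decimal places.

β_P = Σ w_i β_i = 0.14×0.19 + 0.15×0.77 + 0.71×1.85 = 1.4556

1.456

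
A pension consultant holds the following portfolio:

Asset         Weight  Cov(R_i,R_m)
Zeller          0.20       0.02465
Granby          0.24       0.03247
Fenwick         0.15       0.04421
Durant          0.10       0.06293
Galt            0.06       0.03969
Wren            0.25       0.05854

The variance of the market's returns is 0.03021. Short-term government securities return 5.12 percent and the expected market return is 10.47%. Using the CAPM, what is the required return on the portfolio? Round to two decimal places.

12.68%

β_Zeller = 0.02465 / 0.03021 = 0.8160
β_Granby = 0.03247 / 0.03021 = 1.0748
β_Fenwick = 0.04421 / 0.03021 = 1.4634
β_Durant = 0.06293 / 0.03021 = 2.0831
β_Galt = 0.03969 / 0.03021 = 1.3138
β_Wren = 0.05854 / 0.03021 = 1.9378
β_P = Σ w_i β_i = 0.20×0.8160 + 0.24×1.0748 + 0.15×1.4634 + 0.10×2.0831 + 0.06×1.3138 + 0.25×1.9378 = 1.4123
MRP = 10.47% − 5.12% = 5.35%
E(R_P) = R_f + β_P × MRP = 5.12% + 1.4123 × 5.35% = 12.68%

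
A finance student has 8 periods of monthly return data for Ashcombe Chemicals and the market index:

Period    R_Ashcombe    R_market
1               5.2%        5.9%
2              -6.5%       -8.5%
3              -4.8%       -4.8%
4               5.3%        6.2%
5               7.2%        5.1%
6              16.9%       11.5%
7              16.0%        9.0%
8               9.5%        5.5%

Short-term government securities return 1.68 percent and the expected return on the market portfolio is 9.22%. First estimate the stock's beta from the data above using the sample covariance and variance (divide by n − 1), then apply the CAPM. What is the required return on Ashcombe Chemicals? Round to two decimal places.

Mean R_i = (5.2 − 6.5 − 4.8 + 5.3 + 7.2 + 16.9 + 16.0 + 9.5) / 8 = 6.1000%
Mean R_m = (5.9 − 8.5 − 4.8 + 6.2 + 5.1 + 11.5 + 9.0 + 5.5) / 8 = 3.7375%
Σ(R_i − R̄_i)(R_m − R̄_m) = 386.7600  ⇒  Cov = 386.7600 / 7 = 55.2514
Σ(R_m − R̄_m)² = 326.2988  ⇒  Var(R_m) = 326.2988 / 7 = 46.6141
β = Cov / Var(R_m) = 55.2514 / 46.6141 = 1.1853
MRP = 9.22% − 1.68% = 7.54%
E(R) = R_f + β × MRP = 1.68% + 1.1853 × 7.54% = 10.62%

10.62%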